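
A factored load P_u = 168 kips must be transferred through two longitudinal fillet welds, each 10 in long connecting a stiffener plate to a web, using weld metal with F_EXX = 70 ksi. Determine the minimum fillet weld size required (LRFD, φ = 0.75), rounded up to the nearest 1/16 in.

Total weld length L = 20 in.
Required throat t_e = P_u / (φ × 0.6 F_EXX × L) = 168 / (0.75 × 0.6 × 70 × 20) = 0.2667 in.
Required leg w = t_e / 0.707 = 0.3772 in → use 7/16 in.

w = 7/16 in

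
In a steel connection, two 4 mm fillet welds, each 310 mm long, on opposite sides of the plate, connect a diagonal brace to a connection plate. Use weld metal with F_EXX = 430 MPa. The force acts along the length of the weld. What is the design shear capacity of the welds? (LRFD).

Effective throat t_e = 0.707 × 4 = 2.828 mm.
Total length L = 620 mm; A_we = 2.828 × 620 = 1753 mm².
F_nw = 0.6 F_EXX = 0.6 × 430 = 258 MPa.
φR_n = 0.75 × 258 × 1753 × 10⁻³ = 339.3 kN.

φR_n ≈ 339 kN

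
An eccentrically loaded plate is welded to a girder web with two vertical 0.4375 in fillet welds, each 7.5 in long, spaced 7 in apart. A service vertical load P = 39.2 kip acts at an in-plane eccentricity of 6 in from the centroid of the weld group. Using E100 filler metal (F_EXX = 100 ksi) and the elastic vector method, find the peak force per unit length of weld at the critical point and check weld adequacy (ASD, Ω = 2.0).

Total weld length L_w = 15 in. Treat welds as unit-width lines.
Polar moment about centroid: J = 2[d³/12 + d(b/2)²] = 2[7.5³/12 + 7.5×3.5²] = 254.1 in³.
Direct shear f_v = P/L_w = 39.2 / 15 = 2.613 kip/in (vertical).
Torsion M = P·e = 39.2 × 6 = 235.2 kip·in.
Critical point at (x, y) = (3.5, 3.75) from centroid. f_tx = M·y/J = 3.472 kip/in; f_ty = M·x/J = 3.24 kip/in.
Resultant f_max = √[f_tx² + (f_v + f_ty)²] = √[3.472² + (2.613 + 3.24)²] = 6.806 kip/in.
Capacity per unit length: r_n/Ω = (1/2.0) × 0.6 × 100 × (0.707 × 0.4375) = 9.279 kip/in.
6.806 ≤ 9.279 → adequate.

f_max ≈ 6.81 kip/in; adequate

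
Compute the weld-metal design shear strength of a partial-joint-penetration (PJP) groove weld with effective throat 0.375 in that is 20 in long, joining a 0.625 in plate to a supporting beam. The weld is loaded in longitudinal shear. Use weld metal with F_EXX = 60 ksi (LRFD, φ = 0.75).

Effective throat (given) t_e = 0.375 in.
A_we = 0.375 × 20 = 7.5 in².
F_nw = 0.6 F_EXX = 36 ksi.
φR_n = 0.75 × 36 × 7.5 = 202.5 kips.

φR_n ≈ 202 kips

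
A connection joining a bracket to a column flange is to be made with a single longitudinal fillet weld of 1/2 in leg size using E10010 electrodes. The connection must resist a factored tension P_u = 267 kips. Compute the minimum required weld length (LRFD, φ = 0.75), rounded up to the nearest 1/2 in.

E100XX → F_EXX = 100 ksi.
Throat t_e = 0.707 × 0.5 = 0.3535 in.
φr_n = 0.75 × 0.6 × 100 × 0.3535 = 15.91 kips/in.
L_req = P_u / φr_n = 267 / 15.91 = 16.78 in total.
Round up → use L = 17 in.

L = 17 in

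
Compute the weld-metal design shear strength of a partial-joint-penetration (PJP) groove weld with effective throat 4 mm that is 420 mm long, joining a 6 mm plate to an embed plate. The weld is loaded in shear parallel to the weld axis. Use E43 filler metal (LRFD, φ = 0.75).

E43XX → F_EXX = 430 MPa.
Effective throat (given) t_e = 4 mm.
A_we = 4 × 420 = 1680 mm².
F_nw = 0.6 F_EXX = 258 MPa.
φR_n = 0.75 × 258 × 1680 × 10⁻³ = 325.1 kN.

φR_n ≈ 325 kN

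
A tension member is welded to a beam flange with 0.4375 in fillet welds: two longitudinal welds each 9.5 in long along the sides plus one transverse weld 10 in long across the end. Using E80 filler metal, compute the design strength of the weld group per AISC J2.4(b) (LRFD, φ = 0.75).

E80XX → F_EXX = 80 ksi.
t_e = 0.707 × 0.4375 = 0.3093 in.
R_nwl = 0.6 × 80 × 0.3093 × 19 = 282.1 kip (longitudinal, 2 welds).
R_nwt = 0.6 × 80 × 0.3093 × 10 = 148.5 kip (transverse, base value).
(i) R_nwl + R_nwt = 430.6 kip; (ii) 0.85 R_nwl + 1.5 R_nwt = 462.5 kip.
R_n = max = 462.5 kip [governs: (ii)]; φR_n = 346.9 kip.

φR_n ≈ 347 kip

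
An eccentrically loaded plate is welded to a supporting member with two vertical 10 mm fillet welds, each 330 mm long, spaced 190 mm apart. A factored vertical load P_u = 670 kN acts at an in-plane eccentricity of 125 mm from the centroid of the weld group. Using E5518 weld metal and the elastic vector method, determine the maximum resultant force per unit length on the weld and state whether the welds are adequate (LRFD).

f_max ≈ 2040 N/mm; NOT adequate

E55XX → F_EXX = 550 MPa.
Total weld length L_w = 660 mm. Treat welds as unit-width lines.
Polar moment about centroid: J = 2[d³/12 + d(b/2)²] = 2[330³/12 + 330×95²] = 11950000 mm³.
Direct shear f_v = P/L_w = 670×10³ / 660 = 1015 N/mm (vertical).
Torsion M = P·e = 670×10³ × 125 = 83750000 N·mm.
Critical point at (x, y) = (95, 165) from centroid. f_tx = M·y/J = 1157 N/mm; f_ty = M·x/J = 666 N/mm.
Resultant f_max = √[f_tx² + (f_v + f_ty)²] = √[1157² + (1015 + 666)²] = 2041 N/mm.
Capacity per unit length: φr_n = 0.75 × 0.6 × 550 × (0.707 × 10) = 1750 N/mm.
2041 > 1750 → NOT adequate.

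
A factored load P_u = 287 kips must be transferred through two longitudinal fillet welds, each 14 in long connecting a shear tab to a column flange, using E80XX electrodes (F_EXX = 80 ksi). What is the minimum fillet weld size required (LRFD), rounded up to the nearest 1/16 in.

w = 7/16 in

Total weld length L = 28 in.
Required throat t_e = P_u / (φ × 0.6 F_EXX × L) = 287 / (0.75 × 0.6 × 80 × 28) = 0.2847 in.
Required leg w = t_e / 0.707 = 0.4027 in → use 7/16 in.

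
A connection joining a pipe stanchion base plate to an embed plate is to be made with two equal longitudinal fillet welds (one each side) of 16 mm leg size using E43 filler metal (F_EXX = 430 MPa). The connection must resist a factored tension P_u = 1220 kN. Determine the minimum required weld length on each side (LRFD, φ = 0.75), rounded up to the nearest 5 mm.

Throat t_e = 0.707 × 16 = 11.31 mm.
φr_n = 0.75 × 0.6 × 430 × 11.31 × 10⁻³ = 2.189 kN/mm.
L_req = P_u / φr_n = 1220 / 2.189 = 557.4 mm total.
Per side: 557.4 / 2 = 278.7 mm.
Round up → use L = 280 mm on each side.

L = 280 mm on each side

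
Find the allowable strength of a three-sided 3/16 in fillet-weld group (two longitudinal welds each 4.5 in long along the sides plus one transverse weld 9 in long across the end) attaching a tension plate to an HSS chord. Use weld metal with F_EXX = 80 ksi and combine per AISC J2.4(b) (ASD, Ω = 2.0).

t_e = 0.707 × 0.1875 = 0.1326 in.
R_nwl = 0.6 × 80 × 0.1326 × 9 = 57.27 kip (longitudinal, 2 welds).
R_nwt = 0.6 × 80 × 0.1326 × 9 = 57.27 kip (transverse, base value).
(i) R_nwl + R_nwt = 114.5 kip; (ii) 0.85 R_nwl + 1.5 R_nwt = 134.6 kip.
R_n = max = 134.6 kip [governs: (ii)]; R_n/Ω = 67.29 kip.

R_n/Ω ≈ 67.3 kip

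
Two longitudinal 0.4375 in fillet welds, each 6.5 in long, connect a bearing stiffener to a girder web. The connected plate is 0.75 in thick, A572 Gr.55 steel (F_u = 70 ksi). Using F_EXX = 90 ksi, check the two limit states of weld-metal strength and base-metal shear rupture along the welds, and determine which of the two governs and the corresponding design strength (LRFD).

φR_n ≈ 163 kip (weld metal governs)

t_e = 0.707 × 0.4375 = 0.3093 in; L = 13 in.
Weld metal: φR_n = 0.75 × 0.6 × 90 × 0.3093 × 13 = 162.9 kip.
Base metal (shear rupture): φR_n = 0.75 × 0.6 × 70 × 0.75 × 13 = 307.1 kip.
Governing: weld metal.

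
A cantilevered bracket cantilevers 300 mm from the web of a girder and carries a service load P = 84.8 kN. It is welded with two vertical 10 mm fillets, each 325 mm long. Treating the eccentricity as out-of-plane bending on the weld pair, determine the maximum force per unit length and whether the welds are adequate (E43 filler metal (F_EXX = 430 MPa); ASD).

L_w = 2 × 325 = 650 mm; section modulus (unit throat) S = 2 × L²/6 = 35210 mm².
Direct shear f_v = P/L_w = 84.8×10³/650 = 130.5 N/mm.
Moment M = P × e = 84.8×10³ × 300 = 25440000 N·mm; bending f_b = M/S = 722.6 N/mm.
f_max = √(f_v² + f_b²) = √(130.5² + 722.6²) = 734.2 N/mm.
r_n/Ω = (1/2.0) × 0.6 × 430 × (0.707 × 10) = 912 N/mm → adequate.

f_max ≈ 734 N/mm; adequate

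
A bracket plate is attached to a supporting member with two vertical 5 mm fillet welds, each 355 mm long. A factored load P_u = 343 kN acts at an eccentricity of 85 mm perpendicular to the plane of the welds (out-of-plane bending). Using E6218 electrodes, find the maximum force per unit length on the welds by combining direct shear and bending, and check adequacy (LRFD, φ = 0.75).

E62XX → F_EXX = 620 MPa.
L_w = 2 × 355 = 710 mm; section modulus (unit throat) S = 2 × L²/6 = 42010 mm².
Direct shear f_v = P/L_w = 343×10³/710 = 483.1 N/mm.
Moment M = P × e = 343×10³ × 85 = 29155000 N·mm; bending f_b = M/S = 694 N/mm.
f_max = √(f_v² + f_b²) = √(483.1² + 694²) = 845.6 N/mm.
φr_n = 0.75 × 0.6 × 620 × (0.707 × 5) = 986.3 N/mm → adequate.

f_max ≈ 846 N/mm; adequate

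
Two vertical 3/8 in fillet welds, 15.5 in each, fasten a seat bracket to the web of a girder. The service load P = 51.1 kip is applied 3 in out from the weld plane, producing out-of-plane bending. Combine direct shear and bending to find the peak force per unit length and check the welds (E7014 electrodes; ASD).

f_max ≈ 2.53 kip/in; adequate

E70XX → F_EXX = 70 ksi.
L_w = 2 × 15.5 = 31 in; section modulus (unit throat) S = 2 × L²/6 = 80.08 in².
Direct shear f_v = P/L_w = 51.1/31 = 1.648 kip/in.
Moment M = P × e = 51.1 × 3 = 153.3 kip·in; bending f_b = M/S = 1.914 kip/in.
f_max = √(f_v² + f_b²) = √(1.648² + 1.914²) = 2.526 kip/in.
r_n/Ω = (1/2.0) × 0.6 × 70 × (0.707 × 0.375) = 5.568 kip/in → adequate.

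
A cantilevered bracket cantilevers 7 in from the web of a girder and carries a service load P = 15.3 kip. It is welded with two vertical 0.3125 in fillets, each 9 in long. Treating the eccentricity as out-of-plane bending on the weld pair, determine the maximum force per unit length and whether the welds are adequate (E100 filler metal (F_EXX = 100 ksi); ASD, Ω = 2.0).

L_w = 2 × 9 = 18 in; section modulus (unit throat) S = 2 × L²/6 = 27 in².
Direct shear f_v = P/L_w = 15.3/18 = 0.85 kip/in.
Moment M = P × e = 15.3 × 7 = 107.1 kip·in; bending f_b = M/S = 3.967 kip/in.
f_max = √(f_v² + f_b²) = √(0.85² + 3.967²) = 4.057 kip/in.
r_n/Ω = (1/2.0) × 0.6 × 100 × (0.707 × 0.3125) = 6.628 kip/in → adequate.

f_max ≈ 4.06 kip/in; adequate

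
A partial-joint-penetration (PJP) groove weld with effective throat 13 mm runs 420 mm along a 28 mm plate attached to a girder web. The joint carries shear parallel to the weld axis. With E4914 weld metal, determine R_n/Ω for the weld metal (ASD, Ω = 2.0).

E49XX → F_EXX = 490 MPa.
Effective throat (given) t_e = 13 mm.
A_we = 13 × 420 = 5460 mm².
F_nw = 0.6 F_EXX = 294 MPa.
R_n/Ω = (294 × 5460) / 2.0 × 10⁻³ = 802.6 kN.

R_n/Ω ≈ 803 kN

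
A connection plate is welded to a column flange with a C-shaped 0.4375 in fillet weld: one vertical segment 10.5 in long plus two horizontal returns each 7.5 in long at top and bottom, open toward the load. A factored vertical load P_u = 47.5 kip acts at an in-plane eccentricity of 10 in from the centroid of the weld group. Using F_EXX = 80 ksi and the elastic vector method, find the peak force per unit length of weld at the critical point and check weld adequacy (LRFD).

f_max ≈ 6.76 kip/in; adequate

Total weld length L_w = 25.5 in. Treat welds as unit-width lines.
Centroid: x̄ = 2×7.5×3.75 / 25.5 = 2.206 in from the vertical weld.
Polar moment about centroid: J = I_x + I_y = [10.5³/12 + 2×7.5×5.25²] + [10.5×2.206² + 2(7.5³/12 + 7.5×1.544²)] = 667.1 in³.
Direct shear f_v = P/L_w = 47.5 / 25.5 = 1.863 kip/in (vertical).
Torsion M = P·e = 47.5 × 10 = 475 kip·in.
Critical point at (x, y) = (5.294, 5.25) from centroid. f_tx = M·y/J = 3.738 kip/in; f_ty = M·x/J = 3.77 kip/in.
Resultant f_max = √[f_tx² + (f_v + f_ty)²] = √[3.738² + (1.863 + 3.77)²] = 6.76 kip/in.
Capacity per unit length: φr_n = 0.75 × 0.6 × 80 × (0.707 × 0.4375) = 11.14 kip/in.
6.76 ≤ 11.14 → adequate.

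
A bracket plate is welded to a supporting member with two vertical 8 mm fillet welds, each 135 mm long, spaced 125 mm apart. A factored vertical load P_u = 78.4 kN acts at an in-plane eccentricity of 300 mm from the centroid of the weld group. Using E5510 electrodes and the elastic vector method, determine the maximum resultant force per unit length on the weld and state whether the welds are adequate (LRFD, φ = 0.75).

E55XX → F_EXX = 550 MPa.
Total weld length L_w = 270 mm. Treat welds as unit-width lines.
Polar moment about centroid: J = 2[d³/12 + d(b/2)²] = 2[135³/12 + 135×62.5²] = 1465000 mm³.
Direct shear f_v = P/L_w = 78.4×10³ / 270 = 290.4 N/mm (vertical).
Torsion M = P·e = 78.4×10³ × 300 = 23520000 N·mm.
Critical point at (x, y) = (62.5, 67.5) from centroid. f_tx = M·y/J = 1084 N/mm; f_ty = M·x/J = 1004 N/mm.
Resultant f_max = √[f_tx² + (f_v + f_ty)²] = √[1084² + (290.4 + 1004)²] = 1688 N/mm.
Capacity per unit length: φr_n = 0.75 × 0.6 × 550 × (0.707 × 8) = 1400 N/mm.
1688 > 1400 → NOT adequate.

f_max ≈ 1690 N/mm; NOT adequate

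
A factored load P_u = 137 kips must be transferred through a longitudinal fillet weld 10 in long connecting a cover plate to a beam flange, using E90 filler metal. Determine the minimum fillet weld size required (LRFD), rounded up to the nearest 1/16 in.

E90XX → F_EXX = 90 ksi.
Total weld length L = 10 in.
Required throat t_e = P_u / (φ × 0.6 F_EXX × L) = 137 / (0.75 × 0.6 × 90 × 10) = 0.3383 in.
Required leg w = t_e / 0.707 = 0.4785 in → use 1/2 in.

w = 1/2 in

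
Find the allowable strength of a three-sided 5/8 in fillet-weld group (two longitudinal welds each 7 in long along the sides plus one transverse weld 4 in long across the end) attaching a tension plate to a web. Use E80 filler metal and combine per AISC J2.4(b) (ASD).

R_n/Ω ≈ 191 kip

E80XX → F_EXX = 80 ksi.
t_e = 0.707 × 0.625 = 0.4419 in.
R_nwl = 0.6 × 80 × 0.4419 × 14 = 296.9 kip (longitudinal, 2 welds).
R_nwt = 0.6 × 80 × 0.4419 × 4 = 84.84 kip (transverse, base value).
(i) R_nwl + R_nwt = 381.8 kip; (ii) 0.85 R_nwl + 1.5 R_nwt = 379.7 kip.
R_n = max = 381.8 kip [governs: (i)]; R_n/Ω = 190.9 kip.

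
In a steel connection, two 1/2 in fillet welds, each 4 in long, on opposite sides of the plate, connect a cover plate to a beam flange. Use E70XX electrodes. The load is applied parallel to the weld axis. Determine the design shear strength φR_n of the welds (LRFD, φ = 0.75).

φR_n ≈ 89.1 kips

E70XX → F_EXX = 70 ksi.
Effective throat t_e = 0.707 × 0.5 = 0.3535 in.
Total length L = 8 in; A_we = 0.3535 × 8 = 2.828 in².
F_nw = 0.6 F_EXX = 0.6 × 70 = 42 ksi.
φR_n = 0.75 × 42 × 2.828 = 89.08 kips.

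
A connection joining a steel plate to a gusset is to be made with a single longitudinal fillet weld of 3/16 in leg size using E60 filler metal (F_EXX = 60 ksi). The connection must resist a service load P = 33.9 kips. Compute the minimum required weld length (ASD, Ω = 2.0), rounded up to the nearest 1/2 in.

Throat t_e = 0.707 × 0.1875 = 0.1326 in.
r_n/Ω = (0.6 × 60 × 0.1326) / 2.0 = 2.386 kip/in.
L_req = P / (r_n/Ω) = 33.9 / 2.386 = 14.21 in total.
Round up → use L = 14.5 in.

L = 14.5 in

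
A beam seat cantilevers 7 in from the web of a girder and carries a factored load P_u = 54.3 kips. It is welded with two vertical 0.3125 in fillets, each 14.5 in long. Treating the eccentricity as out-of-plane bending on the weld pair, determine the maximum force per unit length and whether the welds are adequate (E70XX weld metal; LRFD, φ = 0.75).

E70XX → F_EXX = 70 ksi.
L_w = 2 × 14.5 = 29 in; section modulus (unit throat) S = 2 × L²/6 = 70.08 in².
Direct shear f_v = P/L_w = 54.3/29 = 1.872 kip/in.
Moment M = P × e = 54.3 × 7 = 380.1 kip·in; bending f_b = M/S = 5.424 kip/in.
f_max = √(f_v² + f_b²) = √(1.872² + 5.424²) = 5.738 kip/in.
φr_n = 0.75 × 0.6 × 70 × (0.707 × 0.3125) = 6.96 kip/in → adequate.

f_max ≈ 5.74 kip/in; adequate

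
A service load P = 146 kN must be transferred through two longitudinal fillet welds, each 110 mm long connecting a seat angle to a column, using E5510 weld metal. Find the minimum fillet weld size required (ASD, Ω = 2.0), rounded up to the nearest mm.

w = 6 mm

E55XX → F_EXX = 550 MPa.
Total weld length L = 220 mm.
Required throat t_e = P × Ω / (0.6 F_EXX × L) = 146 × 2.0 / (0.6 × 550 × 220 × 10⁻³) = 4.022 mm.
Required leg w = t_e / 0.707 = 5.689 mm → use 6 mm.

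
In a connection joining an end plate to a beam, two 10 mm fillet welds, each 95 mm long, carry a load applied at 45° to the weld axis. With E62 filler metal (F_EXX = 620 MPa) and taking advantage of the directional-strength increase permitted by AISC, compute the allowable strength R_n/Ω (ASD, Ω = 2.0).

t_e = 0.707 × 10 = 7.07 mm; A_we = 7.07 × 190 = 1343 mm².
Directional factor: 1.0 + 0.5 sin^1.5(45°) = 1.297.
F_nw = 0.6 × 620 × 1.297 = 482.6 MPa.
R_n/Ω = (482.6 × 1343) / 2.0 × 10⁻³ = 324.1 kN.

R_n/Ω ≈ 324 kN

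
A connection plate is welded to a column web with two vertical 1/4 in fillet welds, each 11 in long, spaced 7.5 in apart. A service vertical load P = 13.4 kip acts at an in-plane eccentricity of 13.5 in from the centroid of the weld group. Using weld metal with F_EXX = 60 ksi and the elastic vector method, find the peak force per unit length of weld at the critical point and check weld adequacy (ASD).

Total weld length L_w = 22 in. Treat welds as unit-width lines.
Polar moment about centroid: J = 2[d³/12 + d(b/2)²] = 2[11³/12 + 11×3.75²] = 531.2 in³.
Direct shear f_v = P/L_w = 13.4 / 22 = 0.6091 kip/in (vertical).
Torsion M = P·e = 13.4 × 13.5 = 180.9 kip·in.
Critical point at (x, y) = (3.75, 5.5) from centroid. f_tx = M·y/J = 1.873 kip/in; f_ty = M·x/J = 1.277 kip/in.
Resultant f_max = √[f_tx² + (f_v + f_ty)²] = √[1.873² + (0.6091 + 1.277)²] = 2.658 kip/in.
Capacity per unit length: r_n/Ω = (1/2.0) × 0.6 × 60 × (0.707 × 0.25) = 3.181 kip/in.
2.658 ≤ 3.181 → adequate.

f_max ≈ 2.66 kip/in; adequate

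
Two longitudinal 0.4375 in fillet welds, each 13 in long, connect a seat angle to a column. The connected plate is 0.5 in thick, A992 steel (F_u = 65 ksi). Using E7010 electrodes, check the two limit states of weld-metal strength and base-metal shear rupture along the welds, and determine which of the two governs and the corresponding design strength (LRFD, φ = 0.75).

E70XX → F_EXX = 70 ksi.
t_e = 0.707 × 0.4375 = 0.3093 in; L = 26 in.
Weld metal: φR_n = 0.75 × 0.6 × 70 × 0.3093 × 26 = 253.3 kip.
Base metal (shear rupture): φR_n = 0.75 × 0.6 × 65 × 0.5 × 26 = 380.2 kip.
Governing: weld metal.

φR_n ≈ 253 kip (weld metal governs)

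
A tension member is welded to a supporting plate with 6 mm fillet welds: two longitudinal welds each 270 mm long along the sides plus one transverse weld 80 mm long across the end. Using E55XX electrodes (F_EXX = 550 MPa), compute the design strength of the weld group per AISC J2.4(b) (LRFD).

t_e = 0.707 × 6 = 4.242 mm.
R_nwl = 0.6 × 550 × 4.242 × 540 × 10⁻³ = 755.9 kN (longitudinal, 2 welds).
R_nwt = 0.6 × 550 × 4.242 × 80 × 10⁻³ = 112 kN (transverse, base value).
(i) R_nwl + R_nwt = 867.9 kN; (ii) 0.85 R_nwl + 1.5 R_nwt = 810.5 kN.
R_n = max = 867.9 kN [governs: (i)]; φR_n = 650.9 kN.

φR_n ≈ 651 kN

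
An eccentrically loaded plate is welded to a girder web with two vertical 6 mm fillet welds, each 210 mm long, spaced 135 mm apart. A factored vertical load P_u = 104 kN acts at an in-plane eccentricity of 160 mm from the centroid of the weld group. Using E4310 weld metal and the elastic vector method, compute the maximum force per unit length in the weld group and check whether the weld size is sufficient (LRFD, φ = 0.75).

f_max ≈ 764 N/mm; adequate

E43XX → F_EXX = 430 MPa.
Total weld length L_w = 420 mm. Treat welds as unit-width lines.
Polar moment about centroid: J = 2[d³/12 + d(b/2)²] = 2[210³/12 + 210×67.5²] = 3457000 mm³.
Direct shear f_v = P/L_w = 104×10³ / 420 = 247.6 N/mm (vertical).
Torsion M = P·e = 104×10³ × 160 = 16640000 N·mm.
Critical point at (x, y) = (67.5, 105) from centroid. f_tx = M·y/J = 505.4 N/mm; f_ty = M·x/J = 324.9 N/mm.
Resultant f_max = √[f_tx² + (f_v + f_ty)²] = √[505.4² + (247.6 + 324.9)²] = 763.7 N/mm.
Capacity per unit length: φr_n = 0.75 × 0.6 × 430 × (0.707 × 6) = 820.8 N/mm.
763.7 ≤ 820.8 → adequate.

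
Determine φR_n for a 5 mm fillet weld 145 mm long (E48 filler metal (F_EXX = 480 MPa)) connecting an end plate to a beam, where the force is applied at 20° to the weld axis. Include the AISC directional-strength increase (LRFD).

t_e = 0.707 × 5 = 3.535 mm; A_we = 3.535 × 145 = 512.6 mm².
Directional factor: 1.0 + 0.5 sin^1.5(20°) = 1.1.
F_nw = 0.6 × 480 × 1.1 = 316.8 MPa.
φR_n = 0.75 × 316.8 × 512.6 × 10⁻³ = 121.8 kN.

φR_n ≈ 122 kN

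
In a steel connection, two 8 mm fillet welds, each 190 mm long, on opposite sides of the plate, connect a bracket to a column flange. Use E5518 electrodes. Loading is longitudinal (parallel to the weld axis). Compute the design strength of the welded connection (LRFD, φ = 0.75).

E55XX → F_EXX = 550 MPa.
Effective throat t_e = 0.707 × 8 = 5.656 mm.
Total length L = 380 mm; A_we = 5.656 × 380 = 2149 mm².
F_nw = 0.6 F_EXX = 0.6 × 550 = 330 MPa.
φR_n = 0.75 × 330 × 2149 × 10⁻³ = 531.9 kN.

φR_n ≈ 532 kN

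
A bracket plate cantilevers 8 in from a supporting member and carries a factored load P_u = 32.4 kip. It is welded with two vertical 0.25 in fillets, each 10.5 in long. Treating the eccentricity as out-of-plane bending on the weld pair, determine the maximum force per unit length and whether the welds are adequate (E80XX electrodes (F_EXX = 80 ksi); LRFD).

L_w = 2 × 10.5 = 21 in; section modulus (unit throat) S = 2 × L²/6 = 36.75 in².
Direct shear f_v = P/L_w = 32.4/21 = 1.543 kip/in.
Moment M = P × e = 32.4 × 8 = 259.2 kip·in; bending f_b = M/S = 7.053 kip/in.
f_max = √(f_v² + f_b²) = √(1.543² + 7.053²) = 7.22 kip/in.
φr_n = 0.75 × 0.6 × 80 × (0.707 × 0.25) = 6.363 kip/in → NOT adequate.

f_max ≈ 7.22 kip/in; NOT adequate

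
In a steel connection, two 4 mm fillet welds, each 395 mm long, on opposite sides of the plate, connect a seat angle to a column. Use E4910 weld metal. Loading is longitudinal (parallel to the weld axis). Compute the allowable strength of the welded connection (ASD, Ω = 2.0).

R_n/Ω ≈ 328 kN

E49XX → F_EXX = 490 MPa.
Effective throat t_e = 0.707 × 4 = 2.828 mm.
Total length L = 790 mm; A_we = 2.828 × 790 = 2234 mm².
F_nw = 0.6 F_EXX = 0.6 × 490 = 294 MPa.
R_n = 294 × 2234 × 10⁻³ = 656.8 kN; R_n/Ω = 656.8/2.0 = 328.4 kN.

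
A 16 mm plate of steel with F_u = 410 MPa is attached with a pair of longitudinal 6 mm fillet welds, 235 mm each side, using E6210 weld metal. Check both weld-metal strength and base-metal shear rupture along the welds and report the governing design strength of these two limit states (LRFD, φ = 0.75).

φR_n ≈ 556 kN (weld metal governs)

E62XX → F_EXX = 620 MPa.
t_e = 0.707 × 6 = 4.242 mm; L = 470 mm.
Weld metal: φR_n = 0.75 × 0.6 × 620 × 4.242 × 470 × 10⁻³ = 556.3 kN.
Base metal (shear rupture): φR_n = 0.75 × 0.6 × 410 × 16 × 470 × 10⁻³ = 1387 kN.
Governing: weld metal.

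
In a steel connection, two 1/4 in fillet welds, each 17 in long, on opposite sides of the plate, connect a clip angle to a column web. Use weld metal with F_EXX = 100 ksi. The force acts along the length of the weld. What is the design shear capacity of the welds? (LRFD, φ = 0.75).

Effective throat t_e = 0.707 × 0.25 = 0.1767 in.
Total length L = 34 in; A_we = 0.1767 × 34 = 6.01 in².
F_nw = 0.6 F_EXX = 0.6 × 100 = 60 ksi.
φR_n = 0.75 × 60 × 6.01 = 270.4 kip.

φR_n ≈ 270 kip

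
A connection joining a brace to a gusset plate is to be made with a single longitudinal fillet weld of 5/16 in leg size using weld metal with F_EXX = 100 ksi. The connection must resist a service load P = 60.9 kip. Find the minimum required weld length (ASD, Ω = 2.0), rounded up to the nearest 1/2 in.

Throat t_e = 0.707 × 0.3125 = 0.2209 in.
r_n/Ω = (0.6 × 100 × 0.2209) / 2.0 = 6.628 kip/in.
L_req = P / (r_n/Ω) = 60.9 / 6.628 = 9.188 in total.
Round up → use L = 9.5 in.

L = 9.5 in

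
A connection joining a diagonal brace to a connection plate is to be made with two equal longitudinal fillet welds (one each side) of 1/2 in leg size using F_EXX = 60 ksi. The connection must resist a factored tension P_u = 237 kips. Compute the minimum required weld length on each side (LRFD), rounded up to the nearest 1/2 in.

L = 12.5 in on each side

Throat t_e = 0.707 × 0.5 = 0.3535 in.
φr_n = 0.75 × 0.6 × 60 × 0.3535 = 9.544 kips/in.
L_req = P_u / φr_n = 237 / 9.544 = 24.83 in total.
Per side: 24.83 / 2 = 12.42 in.
Round up → use L = 12.5 in on each side.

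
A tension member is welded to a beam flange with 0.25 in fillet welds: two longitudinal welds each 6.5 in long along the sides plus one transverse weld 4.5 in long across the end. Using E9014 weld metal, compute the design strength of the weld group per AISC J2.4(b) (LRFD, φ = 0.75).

φR_n ≈ 127 kips

E90XX → F_EXX = 90 ksi.
t_e = 0.707 × 0.25 = 0.1767 in.
R_nwl = 0.6 × 90 × 0.1767 × 13 = 124.1 kips (longitudinal, 2 welds).
R_nwt = 0.6 × 90 × 0.1767 × 4.5 = 42.95 kips (transverse, base value).
(i) R_nwl + R_nwt = 167 kips; (ii) 0.85 R_nwl + 1.5 R_nwt = 169.9 kips.
R_n = max = 169.9 kips [governs: (ii)]; φR_n = 127.4 kips.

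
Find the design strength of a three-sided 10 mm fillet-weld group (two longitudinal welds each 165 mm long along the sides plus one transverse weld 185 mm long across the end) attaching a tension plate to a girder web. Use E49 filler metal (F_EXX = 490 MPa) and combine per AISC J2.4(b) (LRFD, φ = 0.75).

t_e = 0.707 × 10 = 7.07 mm.
R_nwl = 0.6 × 490 × 7.07 × 330 × 10⁻³ = 685.9 kN (longitudinal, 2 welds).
R_nwt = 0.6 × 490 × 7.07 × 185 × 10⁻³ = 384.5 kN (transverse, base value).
(i) R_nwl + R_nwt = 1070 kN; (ii) 0.85 R_nwl + 1.5 R_nwt = 1160 kN.
R_n = max = 1160 kN [governs: (ii)]; φR_n = 869.9 kN.

φR_n ≈ 870 kN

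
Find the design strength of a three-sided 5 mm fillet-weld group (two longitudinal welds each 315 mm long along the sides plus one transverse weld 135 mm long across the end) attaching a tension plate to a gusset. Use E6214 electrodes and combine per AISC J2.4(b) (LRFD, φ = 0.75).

E62XX → F_EXX = 620 MPa.
t_e = 0.707 × 5 = 3.535 mm.
R_nwl = 0.6 × 620 × 3.535 × 630 × 10⁻³ = 828.5 kN (longitudinal, 2 welds).
R_nwt = 0.6 × 620 × 3.535 × 135 × 10⁻³ = 177.5 kN (transverse, base value).
(i) R_nwl + R_nwt = 1006 kN; (ii) 0.85 R_nwl + 1.5 R_nwt = 970.5 kN.
R_n = max = 1006 kN [governs: (i)]; φR_n = 754.5 kN.

φR_n ≈ 754 kN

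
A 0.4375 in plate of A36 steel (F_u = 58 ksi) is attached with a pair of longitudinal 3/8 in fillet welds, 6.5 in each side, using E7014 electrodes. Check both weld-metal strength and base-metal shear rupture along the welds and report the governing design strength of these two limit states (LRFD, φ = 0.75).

E70XX → F_EXX = 70 ksi.
t_e = 0.707 × 0.375 = 0.2651 in; L = 13 in.
Weld metal: φR_n = 0.75 × 0.6 × 70 × 0.2651 × 13 = 108.6 kip.
Base metal (shear rupture): φR_n = 0.75 × 0.6 × 58 × 0.4375 × 13 = 148.4 kip.
Governing: weld metal.

φR_n ≈ 109 kip (weld metal governs)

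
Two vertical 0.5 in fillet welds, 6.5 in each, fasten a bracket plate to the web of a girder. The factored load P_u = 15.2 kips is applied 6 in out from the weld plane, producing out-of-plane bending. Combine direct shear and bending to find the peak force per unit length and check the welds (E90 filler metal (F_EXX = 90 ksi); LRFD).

L_w = 2 × 6.5 = 13 in; section modulus (unit throat) S = 2 × L²/6 = 14.08 in².
Direct shear f_v = P/L_w = 15.2/13 = 1.169 kip/in.
Moment M = P × e = 15.2 × 6 = 91.2 kip·in; bending f_b = M/S = 6.476 kip/in.
f_max = √(f_v² + f_b²) = √(1.169² + 6.476²) = 6.58 kip/in.
φr_n = 0.75 × 0.6 × 90 × (0.707 × 0.5) = 14.32 kip/in → adequate.

f_max ≈ 6.58 kip/in; adequate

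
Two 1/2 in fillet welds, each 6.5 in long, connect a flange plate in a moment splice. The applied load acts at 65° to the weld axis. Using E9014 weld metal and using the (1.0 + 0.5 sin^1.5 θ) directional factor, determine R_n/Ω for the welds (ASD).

R_n/Ω ≈ 178 kips

E90XX → F_EXX = 90 ksi.
t_e = 0.707 × 0.5 = 0.3535 in; A_we = 0.3535 × 13 = 4.595 in².
Directional factor: 1.0 + 0.5 sin^1.5(65°) = 1.431.
F_nw = 0.6 × 90 × 1.431 = 77.3 ksi.
R_n/Ω = (77.3 × 4.595) / 2.0 = 177.6 kips.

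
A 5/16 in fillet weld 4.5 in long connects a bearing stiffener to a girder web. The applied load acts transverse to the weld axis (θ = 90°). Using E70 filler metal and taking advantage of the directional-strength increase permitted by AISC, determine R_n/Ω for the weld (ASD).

E70XX → F_EXX = 70 ksi.
t_e = 0.707 × 0.3125 = 0.2209 in; A_we = 0.2209 × 4.5 = 0.9942 in².
Directional factor: 1.0 + 0.5 sin^1.5(90°) = 1.5.
F_nw = 0.6 × 70 × 1.5 = 63 ksi.
R_n/Ω = (63 × 0.9942) / 2.0 = 31.32 kips.

R_n/Ω ≈ 31.3 kips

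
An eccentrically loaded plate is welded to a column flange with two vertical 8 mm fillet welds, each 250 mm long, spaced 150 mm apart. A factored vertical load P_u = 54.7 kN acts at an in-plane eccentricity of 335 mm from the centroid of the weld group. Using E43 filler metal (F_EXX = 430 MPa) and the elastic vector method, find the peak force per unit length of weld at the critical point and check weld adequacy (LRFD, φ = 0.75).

f_max ≈ 557 N/mm; adequate

Total weld length L_w = 500 mm. Treat welds as unit-width lines.
Polar moment about centroid: J = 2[d³/12 + d(b/2)²] = 2[250³/12 + 250×75²] = 5417000 mm³.
Direct shear f_v = P/L_w = 54.7×10³ / 500 = 109.4 N/mm (vertical).
Torsion M = P·e = 54.7×10³ × 335 = 18324000 N·mm.
Critical point at (x, y) = (75, 125) from centroid. f_tx = M·y/J = 422.9 N/mm; f_ty = M·x/J = 253.7 N/mm.
Resultant f_max = √[f_tx² + (f_v + f_ty)²] = √[422.9² + (109.4 + 253.7)²] = 557.4 N/mm.
Capacity per unit length: φr_n = 0.75 × 0.6 × 430 × (0.707 × 8) = 1094 N/mm.
557.4 ≤ 1094 → adequate.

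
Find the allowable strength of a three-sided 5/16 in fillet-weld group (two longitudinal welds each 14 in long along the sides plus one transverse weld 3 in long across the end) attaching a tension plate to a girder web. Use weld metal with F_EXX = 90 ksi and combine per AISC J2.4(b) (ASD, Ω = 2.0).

t_e = 0.707 × 0.3125 = 0.2209 in.
R_nwl = 0.6 × 90 × 0.2209 × 28 = 334.1 kips (longitudinal, 2 welds).
R_nwt = 0.6 × 90 × 0.2209 × 3 = 35.79 kips (transverse, base value).
(i) R_nwl + R_nwt = 369.8 kips; (ii) 0.85 R_nwl + 1.5 R_nwt = 337.6 kips.
R_n = max = 369.8 kips [governs: (i)]; R_n/Ω = 184.9 kips.

R_n/Ω ≈ 185 kips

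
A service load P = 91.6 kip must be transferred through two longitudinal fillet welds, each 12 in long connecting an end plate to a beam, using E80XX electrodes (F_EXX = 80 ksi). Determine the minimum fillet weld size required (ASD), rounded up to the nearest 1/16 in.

Total weld length L = 24 in.
Required throat t_e = P × Ω / (0.6 F_EXX × L) = 91.6 × 2.0 / (0.6 × 80 × 24) = 0.159 in.
Required leg w = t_e / 0.707 = 0.2249 in → use 1/4 in.

w = 1/4 in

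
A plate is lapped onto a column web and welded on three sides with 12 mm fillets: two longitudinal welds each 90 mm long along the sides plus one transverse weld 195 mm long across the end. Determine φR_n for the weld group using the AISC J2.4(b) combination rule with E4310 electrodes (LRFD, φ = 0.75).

φR_n ≈ 731 kN

E43XX → F_EXX = 430 MPa.
t_e = 0.707 × 12 = 8.484 mm.
R_nwl = 0.6 × 430 × 8.484 × 180 × 10⁻³ = 394 kN (longitudinal, 2 welds).
R_nwt = 0.6 × 430 × 8.484 × 195 × 10⁻³ = 426.8 kN (transverse, base value).
(i) R_nwl + R_nwt = 820.8 kN; (ii) 0.85 R_nwl + 1.5 R_nwt = 975.1 kN.
R_n = max = 975.1 kN [governs: (ii)]; φR_n = 731.4 kN.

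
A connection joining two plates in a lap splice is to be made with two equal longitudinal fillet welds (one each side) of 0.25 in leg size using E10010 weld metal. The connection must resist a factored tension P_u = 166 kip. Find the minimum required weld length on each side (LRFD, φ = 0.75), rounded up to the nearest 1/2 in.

L = 10.5 in on each side

E100XX → F_EXX = 100 ksi.
Throat t_e = 0.707 × 0.25 = 0.1767 in.
φr_n = 0.75 × 0.6 × 100 × 0.1767 = 7.954 kip/in.
L_req = P_u / φr_n = 166 / 7.954 = 20.87 in total.
Per side: 20.87 / 2 = 10.44 in.
Round up → use L = 10.5 in on each side.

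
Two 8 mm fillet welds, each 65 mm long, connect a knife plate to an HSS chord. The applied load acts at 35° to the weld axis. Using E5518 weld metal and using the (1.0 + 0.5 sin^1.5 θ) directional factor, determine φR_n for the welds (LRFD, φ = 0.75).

E55XX → F_EXX = 550 MPa.
t_e = 0.707 × 8 = 5.656 mm; A_we = 5.656 × 130 = 735.3 mm².
Directional factor: 1.0 + 0.5 sin^1.5(35°) = 1.217.
F_nw = 0.6 × 550 × 1.217 = 401.7 MPa.
φR_n = 0.75 × 401.7 × 735.3 × 10⁻³ = 221.5 kN.

φR_n ≈ 222 kN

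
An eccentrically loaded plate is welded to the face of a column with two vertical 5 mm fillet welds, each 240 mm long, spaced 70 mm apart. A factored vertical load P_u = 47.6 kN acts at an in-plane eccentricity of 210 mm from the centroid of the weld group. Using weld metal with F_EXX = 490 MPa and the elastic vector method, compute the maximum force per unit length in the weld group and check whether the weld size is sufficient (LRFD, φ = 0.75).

Total weld length L_w = 480 mm. Treat welds as unit-width lines.
Polar moment about centroid: J = 2[d³/12 + d(b/2)²] = 2[240³/12 + 240×35²] = 2892000 mm³.
Direct shear f_v = P/L_w = 47.6×10³ / 480 = 99.17 N/mm (vertical).
Torsion M = P·e = 47.6×10³ × 210 = 9996000 N·mm.
Critical point at (x, y) = (35, 120) from centroid. f_tx = M·y/J = 414.8 N/mm; f_ty = M·x/J = 121 N/mm.
Resultant f_max = √[f_tx² + (f_v + f_ty)²] = √[414.8² + (99.17 + 121)²] = 469.6 N/mm.
Capacity per unit length: φr_n = 0.75 × 0.6 × 490 × (0.707 × 5) = 779.5 N/mm.
469.6 ≤ 779.5 → adequate.

f_max ≈ 470 N/mm; adequate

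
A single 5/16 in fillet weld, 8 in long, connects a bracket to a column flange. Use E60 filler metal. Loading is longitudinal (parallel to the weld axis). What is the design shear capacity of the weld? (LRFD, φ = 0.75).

E60XX → F_EXX = 60 ksi.
Effective throat t_e = 0.707 × 0.3125 = 0.2209 in.
Total length L = 8 in; A_we = 0.2209 × 8 = 1.767 in².
F_nw = 0.6 F_EXX = 0.6 × 60 = 36 ksi.
φR_n = 0.75 × 36 × 1.767 = 47.72 kip.

φR_n ≈ 47.7 kip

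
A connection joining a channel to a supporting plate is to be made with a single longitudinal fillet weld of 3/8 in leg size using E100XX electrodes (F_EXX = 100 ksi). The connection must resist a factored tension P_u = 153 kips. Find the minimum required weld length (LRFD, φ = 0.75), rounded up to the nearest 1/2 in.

Throat t_e = 0.707 × 0.375 = 0.2651 in.
φr_n = 0.75 × 0.6 × 100 × 0.2651 = 11.93 kips/in.
L_req = P_u / φr_n = 153 / 11.93 = 12.82 in total.
Round up → use L = 13 in.

L = 13 in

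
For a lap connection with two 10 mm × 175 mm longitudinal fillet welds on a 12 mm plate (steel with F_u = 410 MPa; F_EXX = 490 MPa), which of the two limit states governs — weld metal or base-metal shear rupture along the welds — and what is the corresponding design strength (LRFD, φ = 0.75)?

t_e = 0.707 × 10 = 7.07 mm; L = 350 mm.
Weld metal: φR_n = 0.75 × 0.6 × 490 × 7.07 × 350 × 10⁻³ = 545.6 kN.
Base metal (shear rupture): φR_n = 0.75 × 0.6 × 410 × 12 × 350 × 10⁻³ = 774.9 kN.
Governing: weld metal.

φR_n ≈ 546 kN (weld metal governs)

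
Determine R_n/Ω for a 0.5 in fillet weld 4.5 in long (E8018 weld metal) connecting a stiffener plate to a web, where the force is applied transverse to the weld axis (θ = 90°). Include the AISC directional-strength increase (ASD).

E80XX → F_EXX = 80 ksi.
t_e = 0.707 × 0.5 = 0.3535 in; A_we = 0.3535 × 4.5 = 1.591 in².
Directional factor: 1.0 + 0.5 sin^1.5(90°) = 1.5.
F_nw = 0.6 × 80 × 1.5 = 72 ksi.
R_n/Ω = (72 × 1.591) / 2.0 = 57.27 kips.

R_n/Ω ≈ 57.3 kips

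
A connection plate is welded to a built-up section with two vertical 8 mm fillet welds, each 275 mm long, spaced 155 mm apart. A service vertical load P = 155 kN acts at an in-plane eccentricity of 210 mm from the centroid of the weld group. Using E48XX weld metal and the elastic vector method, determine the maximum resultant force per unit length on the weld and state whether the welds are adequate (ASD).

E48XX → F_EXX = 480 MPa.
Total weld length L_w = 550 mm. Treat welds as unit-width lines.
Polar moment about centroid: J = 2[d³/12 + d(b/2)²] = 2[275³/12 + 275×77.5²] = 6770000 mm³.
Direct shear f_v = P/L_w = 155×10³ / 550 = 281.8 N/mm (vertical).
Torsion M = P·e = 155×10³ × 210 = 32550000 N·mm.
Critical point at (x, y) = (77.5, 137.5) from centroid. f_tx = M·y/J = 661.1 N/mm; f_ty = M·x/J = 372.6 N/mm.
Resultant f_max = √[f_tx² + (f_v + f_ty)²] = √[661.1² + (281.8 + 372.6)²] = 930.3 N/mm.
Capacity per unit length: r_n/Ω = (1/2.0) × 0.6 × 480 × (0.707 × 8) = 814.5 N/mm.
930.3 > 814.5 → NOT adequate.

f_max ≈ 930 N/mm; NOT adequate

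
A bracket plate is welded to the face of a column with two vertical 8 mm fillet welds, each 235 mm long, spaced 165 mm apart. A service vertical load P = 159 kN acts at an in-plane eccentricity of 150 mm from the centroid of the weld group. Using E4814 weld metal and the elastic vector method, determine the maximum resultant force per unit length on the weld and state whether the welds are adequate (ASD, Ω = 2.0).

E48XX → F_EXX = 480 MPa.
Total weld length L_w = 470 mm. Treat welds as unit-width lines.
Polar moment about centroid: J = 2[d³/12 + d(b/2)²] = 2[235³/12 + 235×82.5²] = 5362000 mm³.
Direct shear f_v = P/L_w = 159×10³ / 470 = 338.3 N/mm (vertical).
Torsion M = P·e = 159×10³ × 150 = 23850000 N·mm.
Critical point at (x, y) = (82.5, 117.5) from centroid. f_tx = M·y/J = 522.6 N/mm; f_ty = M·x/J = 367 N/mm.
Resultant f_max = √[f_tx² + (f_v + f_ty)²] = √[522.6² + (338.3 + 367)²] = 877.8 N/mm.
Capacity per unit length: r_n/Ω = (1/2.0) × 0.6 × 480 × (0.707 × 8) = 814.5 N/mm.
877.8 > 814.5 → NOT adequate.

f_max ≈ 878 N/mm; NOT adequate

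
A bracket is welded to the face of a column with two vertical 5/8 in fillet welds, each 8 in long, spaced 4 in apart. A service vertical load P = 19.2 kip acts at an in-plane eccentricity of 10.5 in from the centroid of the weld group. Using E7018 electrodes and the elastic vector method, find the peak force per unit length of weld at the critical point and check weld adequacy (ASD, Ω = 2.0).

E70XX → F_EXX = 70 ksi.
Total weld length L_w = 16 in. Treat welds as unit-width lines.
Polar moment about centroid: J = 2[d³/12 + d(b/2)²] = 2[8³/12 + 8×2²] = 149.3 in³.
Direct shear f_v = P/L_w = 19.2 / 16 = 1.2 kip/in (vertical).
Torsion M = P·e = 19.2 × 10.5 = 201.6 kip·in.
Critical point at (x, y) = (2, 4) from centroid. f_tx = M·y/J = 5.4 kip/in; f_ty = M·x/J = 2.7 kip/in.
Resultant f_max = √[f_tx² + (f_v + f_ty)²] = √[5.4² + (1.2 + 2.7)²] = 6.661 kip/in.
Capacity per unit length: r_n/Ω = (1/2.0) × 0.6 × 70 × (0.707 × 0.625) = 9.279 kip/in.
6.661 ≤ 9.279 → adequate.

f_max ≈ 6.66 kip/in; adequate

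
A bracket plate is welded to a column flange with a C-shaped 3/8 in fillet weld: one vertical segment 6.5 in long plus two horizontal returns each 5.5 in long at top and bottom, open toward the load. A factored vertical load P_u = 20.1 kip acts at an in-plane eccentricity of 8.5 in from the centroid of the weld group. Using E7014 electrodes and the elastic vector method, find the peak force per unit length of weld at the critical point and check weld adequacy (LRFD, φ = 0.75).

E70XX → F_EXX = 70 ksi.
Total weld length L_w = 17.5 in. Treat welds as unit-width lines.
Centroid: x̄ = 2×5.5×2.75 / 17.5 = 1.729 in from the vertical weld.
Polar moment about centroid: J = I_x + I_y = [6.5³/12 + 2×5.5×3.25²] + [6.5×1.729² + 2(5.5³/12 + 5.5×1.021²)] = 197.7 in³.
Direct shear f_v = P/L_w = 20.1 / 17.5 = 1.149 kip/in (vertical).
Torsion M = P·e = 20.1 × 8.5 = 170.85 kip·in.
Critical point at (x, y) = (3.771, 3.25) from centroid. f_tx = M·y/J = 2.809 kip/in; f_ty = M·x/J = 3.259 kip/in.
Resultant f_max = √[f_tx² + (f_v + f_ty)²] = √[2.809² + (1.149 + 3.259)²] = 5.227 kip/in.
Capacity per unit length: φr_n = 0.75 × 0.6 × 70 × (0.707 × 0.375) = 8.351 kip/in.
5.227 ≤ 8.351 → adequate.

f_max ≈ 5.23 kip/in; adequate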